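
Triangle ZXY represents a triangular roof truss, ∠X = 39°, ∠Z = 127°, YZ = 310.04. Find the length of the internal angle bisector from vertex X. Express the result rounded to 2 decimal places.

172.46

The third angle is ∠Y = 180° − ∠Z − ∠X = 14.00°.
Law of sines: XY = YZ·sin Z/sin X ≈ 393.45.
Law of sines: ZX = YZ·sin Y/sin X ≈ 119.18.
The bisector from X has length 2·ZX·XY·cos(∠X/2)/(ZX+XY) ≈ 172.46.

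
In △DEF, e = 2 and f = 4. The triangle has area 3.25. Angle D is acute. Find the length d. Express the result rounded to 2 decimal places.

3.27

From area = ½·e·f·sin D, we get sin D = 2·area/(e·f) ≈ 0.81250.
Taking the acute solution, ∠D ≈ 54.34°.
Law of cosines then gives d ≈ 3.2669.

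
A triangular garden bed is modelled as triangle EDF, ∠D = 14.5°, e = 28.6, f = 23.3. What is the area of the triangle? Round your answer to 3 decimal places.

83.424

Area = ½·f·e·sin D ≈ 83.424.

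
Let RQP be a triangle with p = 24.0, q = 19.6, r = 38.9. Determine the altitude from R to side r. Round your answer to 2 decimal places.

Semiperimeter s = (38.9 + 19.6 + 24)/2 = 41.25.
Heron's formula: area = √(41.25·2.35·21.65·17.25) ≈ 190.27.
The altitude from R has length 2·area/r ≈ 9.7825.

9.78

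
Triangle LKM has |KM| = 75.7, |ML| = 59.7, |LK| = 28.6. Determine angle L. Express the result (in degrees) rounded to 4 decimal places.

By the law of cosines, cos L = (|ML|² + |LK|² − |KM|²) / (2·|ML|·|LK|) ≈ -0.39488, so ∠L ≈ 113.26°.

∠L ≈ 113.2583°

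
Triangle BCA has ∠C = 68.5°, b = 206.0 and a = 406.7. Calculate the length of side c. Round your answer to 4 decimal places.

By the law of cosines, c² = a² + b² − 2·a·b·cos C = 1.4643e+05, so c ≈ 382.66.

382.6615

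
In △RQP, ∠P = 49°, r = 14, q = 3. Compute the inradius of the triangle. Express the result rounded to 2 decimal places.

By the law of cosines, p² = r² + q² − 2·r·q·cos P = 149.89, so p ≈ 12.243.
Area = ½·r·q·sin P ≈ 15.849.
Semiperimeter s = (14+3+12.243)/2 = 14.621.
Inradius = area/s = 15.849/14.621 ≈ 1.0839.

1.08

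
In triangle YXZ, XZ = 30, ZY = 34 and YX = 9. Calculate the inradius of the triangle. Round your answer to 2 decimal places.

3.50

Semiperimeter s = (30 + 34 + 9)/2 = 36.5.
Heron's formula: area = √(36.5·6.5·2.5·27.5) ≈ 127.71.
Inradius = area/s = 127.71/36.5 ≈ 3.499.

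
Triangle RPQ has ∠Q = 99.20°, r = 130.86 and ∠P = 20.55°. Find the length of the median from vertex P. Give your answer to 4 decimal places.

The third angle is ∠R = 180° − ∠P − ∠Q = 60.25°.
Law of sines: p = r·sin P/sin R ≈ 52.908.
Law of sines: q = r·sin Q/sin R ≈ 148.79.
Median from P: ½√(2·q² + 2·r² − p²) ≈ 137.59.

m_P ≈ 137.5904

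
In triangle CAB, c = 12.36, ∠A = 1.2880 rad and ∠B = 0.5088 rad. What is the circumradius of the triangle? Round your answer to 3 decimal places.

The third angle is ∠C = π − ∠A − ∠B = 1.3448 rad.
Law of sines: a = c·sin A/sin C ≈ 12.179.
Law of sines: b = c·sin B/sin C ≈ 6.178.
Circumradius = c/(2 sin C) ≈ 6.3413.

R ≈ 6.341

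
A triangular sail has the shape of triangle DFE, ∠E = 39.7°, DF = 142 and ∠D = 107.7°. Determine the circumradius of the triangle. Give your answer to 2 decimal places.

The third angle is ∠F = 180° − ∠E − ∠D = 32.60°.
Law of sines: FE = DF·sin D/sin E ≈ 211.78.
Law of sines: ED = DF·sin F/sin E ≈ 119.77.
Circumradius = DF/(2 sin E) ≈ 111.15.

R ≈ 111.15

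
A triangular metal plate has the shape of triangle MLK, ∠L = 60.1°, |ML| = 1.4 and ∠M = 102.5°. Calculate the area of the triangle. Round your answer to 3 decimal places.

The third angle is ∠K = 180° − ∠M − ∠L = 17.40°.
Law of sines: |LK| = |ML|·sin M/sin K ≈ 4.5707.
Law of sines: |KM| = |ML|·sin L/sin K ≈ 4.0585.
Area = ½·|ML|·|LK|·sin L ≈ 2.7736.

area ≈ 2.774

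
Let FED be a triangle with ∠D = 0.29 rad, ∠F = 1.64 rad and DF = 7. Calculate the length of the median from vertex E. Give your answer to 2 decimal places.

The third angle is ∠E = π − ∠D − ∠F = 1.212 rad.
Law of sines: ED = DF·sin F/sin E ≈ 7.4593.
Law of sines: FE = DF·sin D/sin E ≈ 2.1381.
Median from E: ½√(2·FE² + 2·ED² − DF²) ≈ 4.2257.

4.23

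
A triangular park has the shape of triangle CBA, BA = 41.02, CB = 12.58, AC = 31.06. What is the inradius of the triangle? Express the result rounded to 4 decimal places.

Semiperimeter s = (41.02 + 31.06 + 12.58)/2 = 42.33.
Heron's formula: area = √(42.33·1.31·11.27·29.75) ≈ 136.35.
Inradius = area/s = 136.35/42.33 ≈ 3.2212.

3.2212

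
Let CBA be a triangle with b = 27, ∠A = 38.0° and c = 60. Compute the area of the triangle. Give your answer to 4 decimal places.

498.6858

Area = ½·c·b·sin A ≈ 498.69.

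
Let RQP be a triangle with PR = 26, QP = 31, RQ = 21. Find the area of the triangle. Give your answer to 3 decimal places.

270.200

Semiperimeter s = (31 + 26 + 21)/2 = 39.
Heron's formula: area = √(39·8·13·18) ≈ 270.2.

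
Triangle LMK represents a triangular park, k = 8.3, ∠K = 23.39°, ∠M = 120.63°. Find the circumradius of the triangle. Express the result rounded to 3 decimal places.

The third angle is ∠L = 180° − ∠M − ∠K = 35.98°.
Law of sines: l = k·sin L/sin K ≈ 12.283.
Law of sines: m = k·sin M/sin K ≈ 17.99.
Circumradius = k/(2 sin K) ≈ 10.454.

R ≈ 10.454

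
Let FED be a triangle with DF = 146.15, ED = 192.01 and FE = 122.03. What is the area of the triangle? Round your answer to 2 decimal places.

8916.01

Semiperimeter s = (192.01 + 146.15 + 122.03)/2 = 230.09.
Heron's formula: area = √(230.09·38.085·83.945·108.06) ≈ 8916.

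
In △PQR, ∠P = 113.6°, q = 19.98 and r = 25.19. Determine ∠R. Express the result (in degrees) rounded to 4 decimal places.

37.5164

By the law of cosines, p² = q² + r² − 2·q·r·cos P = 1436.7, so p ≈ 37.904.
Law of cosines again: cos R = (p² + q² − r²)/(2·p·q) ≈ 0.79318, so ∠R ≈ 37.52°.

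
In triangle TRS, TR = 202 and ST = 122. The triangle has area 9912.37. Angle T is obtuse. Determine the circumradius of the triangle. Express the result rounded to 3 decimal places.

From area = ½·ST·TR·sin T, we get sin T = 2·area/(ST·TR) ≈ 0.80444.
Taking the obtuse solution, ∠T ≈ 126.44°.
Law of cosines then gives RS ≈ 291.49.
Circumradius = RS/(2 sin T) ≈ 181.17.

181.175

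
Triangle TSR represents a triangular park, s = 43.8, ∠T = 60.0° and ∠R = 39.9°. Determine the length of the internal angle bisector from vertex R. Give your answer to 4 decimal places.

38.5230

The third angle is ∠S = 180° − ∠R − ∠T = 80.10°.
Law of sines: t = s·sin T/sin S ≈ 38.505.
Law of sines: r = s·sin R/sin S ≈ 28.52.
The bisector from R has length 2·t·s·cos(∠R/2)/(t+s) ≈ 38.523.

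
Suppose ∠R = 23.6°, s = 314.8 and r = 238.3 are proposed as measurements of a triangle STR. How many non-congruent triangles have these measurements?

s·sin R = 314.8·sin(23.6°) ≈ 126.
Since s sin R < r < s (126 < 238.3 < 314.8), two triangles exist.

2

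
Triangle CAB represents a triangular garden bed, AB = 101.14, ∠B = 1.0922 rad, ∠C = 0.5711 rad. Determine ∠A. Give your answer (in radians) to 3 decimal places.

∠A ≈ 1.478 rad

The third angle is ∠A = π − ∠B − ∠C = 1.4783 rad.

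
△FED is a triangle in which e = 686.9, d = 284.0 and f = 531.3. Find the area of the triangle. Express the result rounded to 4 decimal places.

Semiperimeter s = (531.3 + 686.9 + 284)/2 = 751.1.
Heron's formula: area = √(751.1·219.8·64.2·467.1) ≈ 70362.

70361.5135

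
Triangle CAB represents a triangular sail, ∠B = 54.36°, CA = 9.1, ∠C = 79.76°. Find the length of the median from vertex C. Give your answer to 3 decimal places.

The third angle is ∠A = 180° − ∠B − ∠C = 45.88°.
Law of sines: AB = CA·sin C/sin B ≈ 11.019.
Law of sines: BC = CA·sin A/sin B ≈ 8.0384.
Median from C: ½√(2·BC² + 2·CA² − AB²) ≈ 6.5847.

m_C ≈ 6.585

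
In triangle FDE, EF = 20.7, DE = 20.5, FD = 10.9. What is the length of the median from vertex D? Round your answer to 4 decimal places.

Median from D: ½√(2·FD² + 2·DE² − EF²) ≈ 12.744.

12.7439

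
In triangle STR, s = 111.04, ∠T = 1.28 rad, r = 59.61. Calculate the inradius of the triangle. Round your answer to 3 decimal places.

By the law of cosines, t² = r² + s² − 2·r·s·cos T = 12088, so t ≈ 109.94.
Area = ½·r·s·sin T ≈ 3170.6.
Semiperimeter p = (111.04+109.94+59.61)/2 = 140.3.
Inradius = area/p = 3170.6/140.3 ≈ 22.599.

22.599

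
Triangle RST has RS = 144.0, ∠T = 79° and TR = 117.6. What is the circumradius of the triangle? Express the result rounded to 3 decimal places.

73.348

Law of sines: sin S = TR·sin T/RS ≈ 0.80166.
Since RS ≥ TR, only the acute value applies: ∠S ≈ 53.29°.
Then ∠R = 180° − ∠T − ∠S ≈ 47.71°.
Law of sines gives ST = RS·sin R/sin T ≈ 108.52.
Circumradius = RS/(2 sin T) ≈ 73.348.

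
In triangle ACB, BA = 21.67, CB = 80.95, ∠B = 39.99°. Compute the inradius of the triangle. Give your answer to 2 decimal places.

6.69

By the law of cosines, AC² = CB² + BA² − 2·CB·BA·cos B = 4334.5, so AC ≈ 65.837.
Area = ½·CB·BA·sin B ≈ 563.67.
Semiperimeter s = (80.95+21.67+65.837)/2 = 84.229.
Inradius = area/s = 563.67/84.229 ≈ 6.6921.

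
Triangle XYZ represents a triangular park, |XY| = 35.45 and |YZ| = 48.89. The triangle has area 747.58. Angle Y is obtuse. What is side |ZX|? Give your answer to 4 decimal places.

From area = ½·|XY|·|YZ|·sin Y, we get sin Y = 2·area/(|XY|·|YZ|) ≈ 0.86268.
Taking the obtuse solution, ∠Y ≈ 2.101 rad.
Law of cosines then gives |ZX| ≈ 73.485.

73.4847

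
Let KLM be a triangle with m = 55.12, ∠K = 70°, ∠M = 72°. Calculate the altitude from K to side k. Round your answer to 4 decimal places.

The third angle is ∠L = 180° − ∠M − ∠K = 38.00°.
Law of sines: k = m·sin K/sin M ≈ 54.461.
Law of sines: l = m·sin L/sin M ≈ 35.682.
Area = ½·m·k·sin L ≈ 924.08.
The altitude from K has length 2·area/k ≈ 33.935.

h_K ≈ 33.9353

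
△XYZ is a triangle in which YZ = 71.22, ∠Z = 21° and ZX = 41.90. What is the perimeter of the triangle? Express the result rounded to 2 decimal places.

perimeter ≈ 148.56

By the law of cosines, XY² = YZ² + ZX² − 2·YZ·ZX·cos Z = 1256.1, so XY ≈ 35.441.
Semiperimeter s = (71.22+41.9+35.441)/2 = 74.281.
Perimeter = 71.22 + 41.9 + 35.441 = 148.56.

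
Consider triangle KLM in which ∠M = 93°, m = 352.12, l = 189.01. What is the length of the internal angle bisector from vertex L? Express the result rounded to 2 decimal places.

303.89

Law of sines: sin L = l·sin M/m ≈ 0.53604.
Since m ≥ l, only the acute value applies: ∠L ≈ 32.41°.
Then ∠K = 180° − ∠M − ∠L ≈ 54.59°.
Law of sines gives k = m·sin K/sin M ≈ 287.36.
The bisector from L has length 2·m·k·cos(∠L/2)/(m+k) ≈ 303.89.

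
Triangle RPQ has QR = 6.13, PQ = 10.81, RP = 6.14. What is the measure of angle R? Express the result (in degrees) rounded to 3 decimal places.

By the law of cosines, cos R = (QR² + RP² − PQ²) / (2·QR·RP) ≈ -0.55236, so ∠R ≈ 123.53°.

123.529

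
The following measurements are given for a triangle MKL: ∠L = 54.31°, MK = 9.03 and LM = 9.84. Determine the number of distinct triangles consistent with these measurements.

LM·sin L = 9.84·sin(54.31°) ≈ 7.992.
Since LM sin L < MK < LM (7.992 < 9.03 < 9.84), two triangles exist.

2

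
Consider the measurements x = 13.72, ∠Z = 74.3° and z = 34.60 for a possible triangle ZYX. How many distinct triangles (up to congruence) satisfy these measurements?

1

x·sin Z = 13.72·sin(74.3°) ≈ 13.21.
Since z ≥ x, exactly one triangle exists.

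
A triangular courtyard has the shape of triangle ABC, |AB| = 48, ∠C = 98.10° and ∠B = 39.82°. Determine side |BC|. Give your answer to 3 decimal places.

The third angle is ∠A = 180° − ∠B − ∠C = 42.08°.
Law of sines: |BC| = |AB|·sin A/sin C ≈ 32.492.

32.492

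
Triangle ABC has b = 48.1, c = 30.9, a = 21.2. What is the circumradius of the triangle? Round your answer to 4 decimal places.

R ≈ 33.4077

By the law of cosines, cos A = (b² + c² − a²) / (2·b·c) ≈ 0.94833, so ∠A ≈ 18.50°.
Circumradius = a/(2 sin A) ≈ 33.408.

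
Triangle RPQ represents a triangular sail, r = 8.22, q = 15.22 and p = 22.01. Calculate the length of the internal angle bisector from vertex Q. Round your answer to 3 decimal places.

11.622

By the law of cosines, cos Q = (r² + p² − q²) / (2·r·p) ≈ 0.88535, so ∠Q ≈ 27.70°.
The bisector from Q has length 2·r·p·cos(∠Q/2)/(r+p) ≈ 11.622.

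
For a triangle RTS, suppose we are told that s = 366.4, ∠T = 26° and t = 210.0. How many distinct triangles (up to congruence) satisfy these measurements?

2

s·sin T = 366.4·sin(26°) ≈ 160.6.
Since s sin T < t < s (160.6 < 210.0 < 366.4), two triangles exist.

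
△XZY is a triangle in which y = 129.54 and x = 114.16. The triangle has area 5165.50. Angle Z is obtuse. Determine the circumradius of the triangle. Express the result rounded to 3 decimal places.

From area = ½·y·x·sin Z, we get sin Z = 2·area/(y·x) ≈ 0.69859.
Taking the obtuse solution, ∠Z ≈ 135.69°.
Law of cosines then gives z ≈ 225.78.
Circumradius = z/(2 sin Z) ≈ 161.59.

R ≈ 161.595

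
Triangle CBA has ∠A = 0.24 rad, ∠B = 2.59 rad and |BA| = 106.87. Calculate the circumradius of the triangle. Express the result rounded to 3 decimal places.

The third angle is ∠C = π − ∠B − ∠A = 0.312 rad.
Law of sines: |AC| = |BA|·sin B/sin C ≈ 182.68.
Law of sines: |CB| = |BA|·sin A/sin C ≈ 82.862.
Circumradius = |BA|/(2 sin C) ≈ 174.3.

R ≈ 174.297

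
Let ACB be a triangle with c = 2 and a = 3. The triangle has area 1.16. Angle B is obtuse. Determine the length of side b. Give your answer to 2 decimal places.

4.91

From area = ½·a·c·sin B, we get sin B = 2·area/(a·c) ≈ 0.38667.
Taking the obtuse solution, ∠B ≈ 157.25°.
Law of cosines then gives b ≈ 4.9058.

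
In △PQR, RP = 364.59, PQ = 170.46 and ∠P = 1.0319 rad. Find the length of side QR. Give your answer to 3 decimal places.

313.361

By the law of cosines, QR² = RP² + PQ² − 2·RP·PQ·cos P = 98195, so QR ≈ 313.36.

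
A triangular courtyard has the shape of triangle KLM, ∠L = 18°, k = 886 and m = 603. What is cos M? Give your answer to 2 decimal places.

cos M ≈ 0.86

By the law of cosines, l² = m² + k² − 2·m·k·cos L = 1.3239e+05, so l ≈ 363.85.
Law of cosines again: cos M = (k² + l² − m²)/(2·k·l) ≈ 0.85891, so ∠M ≈ 30.81°.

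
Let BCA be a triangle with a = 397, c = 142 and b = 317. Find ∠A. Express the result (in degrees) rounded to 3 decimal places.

By the law of cosines, cos A = (b² + c² − a²) / (2·b·c) ≈ -0.41049, so ∠A ≈ 114.24°.

114.236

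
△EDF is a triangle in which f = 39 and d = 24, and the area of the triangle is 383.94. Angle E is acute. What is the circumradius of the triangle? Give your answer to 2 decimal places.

19.53

From area = ½·d·f·sin E, we get sin E = 2·area/(d·f) ≈ 0.82038.
Taking the acute solution, ∠E ≈ 55.12°.
Law of cosines then gives e ≈ 32.04.
Circumradius = e/(2 sin E) ≈ 19.527.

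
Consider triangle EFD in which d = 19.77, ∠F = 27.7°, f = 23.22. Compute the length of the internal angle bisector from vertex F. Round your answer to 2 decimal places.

Law of sines: sin D = d·sin F/f ≈ 0.39578.
Since f ≥ d, only the acute value applies: ∠D ≈ 23.31°.
Then ∠E = 180° − ∠F − ∠D ≈ 128.99°.
Law of sines gives e = f·sin E/sin F ≈ 38.828.
The bisector from F has length 2·d·e·cos(∠F/2)/(d+e) ≈ 25.438.

t_F ≈ 25.44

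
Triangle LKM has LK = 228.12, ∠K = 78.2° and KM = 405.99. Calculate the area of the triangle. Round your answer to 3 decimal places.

Area = ½·LK·KM·sin K ≈ 45329.

45328.627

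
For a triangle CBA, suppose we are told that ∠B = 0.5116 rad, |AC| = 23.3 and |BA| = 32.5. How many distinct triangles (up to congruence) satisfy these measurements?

2

|BA|·sin B = 32.5·sin(0.5116 rad) ≈ 15.91.
Since |BA| sin B < |AC| < |BA| (15.91 < 23.3 < 32.5), two triangles exist.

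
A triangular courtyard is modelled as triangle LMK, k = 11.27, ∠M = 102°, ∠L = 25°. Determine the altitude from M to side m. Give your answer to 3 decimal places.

4.763

The third angle is ∠K = 180° − ∠L − ∠M = 53.00°.
Law of sines: l = k·sin L/sin K ≈ 5.9638.
Law of sines: m = k·sin M/sin K ≈ 13.803.
Area = ½·k·l·sin M ≈ 32.872.
The altitude from M has length 2·area/m ≈ 4.7629.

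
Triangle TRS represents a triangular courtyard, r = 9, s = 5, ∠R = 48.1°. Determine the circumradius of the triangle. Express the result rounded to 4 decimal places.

6.0459

Law of sines: sin S = s·sin R/r ≈ 0.41351.
Since r ≥ s, only the acute value applies: ∠S ≈ 24.43°.
Then ∠T = 180° − ∠R − ∠S ≈ 107.47°.
Law of sines gives t = r·sin T/sin R ≈ 11.534.
Circumradius = r/(2 sin R) ≈ 6.0459.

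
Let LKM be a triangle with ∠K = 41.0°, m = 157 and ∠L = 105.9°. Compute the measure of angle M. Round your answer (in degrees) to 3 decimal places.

The third angle is ∠M = 180° − ∠L − ∠K = 33.10°.

∠M ≈ 33.100°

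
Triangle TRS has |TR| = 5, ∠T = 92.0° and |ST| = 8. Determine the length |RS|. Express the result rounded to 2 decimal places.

By the law of cosines, |RS|² = |ST|² + |TR|² − 2·|ST|·|TR|·cos T = 91.792, so |RS| ≈ 9.5808.

9.58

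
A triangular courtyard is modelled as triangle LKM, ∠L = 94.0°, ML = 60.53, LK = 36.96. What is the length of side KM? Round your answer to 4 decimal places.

By the law of cosines, KM² = ML² + LK² − 2·ML·LK·cos L = 5342, so KM ≈ 73.089.

73.0893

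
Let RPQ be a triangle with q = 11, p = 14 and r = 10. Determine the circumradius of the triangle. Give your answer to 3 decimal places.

7.046

By the law of cosines, cos R = (p² + q² − r²) / (2·p·q) ≈ 0.70455, so ∠R ≈ 45.21°.
Circumradius = r/(2 sin R) ≈ 7.0456.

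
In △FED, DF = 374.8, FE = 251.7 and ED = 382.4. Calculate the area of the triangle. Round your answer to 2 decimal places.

44916.90

Semiperimeter s = (382.4 + 374.8 + 251.7)/2 = 504.45.
Heron's formula: area = √(504.45·122.05·129.65·252.75) ≈ 44917.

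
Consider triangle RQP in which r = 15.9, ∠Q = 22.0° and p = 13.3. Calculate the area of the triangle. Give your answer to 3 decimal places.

area ≈ 39.609

Area = ½·p·r·sin Q ≈ 39.609.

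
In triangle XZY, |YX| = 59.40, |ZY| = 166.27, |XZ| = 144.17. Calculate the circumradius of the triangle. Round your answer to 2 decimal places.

By the law of cosines, cos X = (|YX|² + |XZ|² − |ZY|²) / (2·|YX|·|XZ|) ≈ -0.19456, so ∠X ≈ 101.22°.
Circumradius = |ZY|/(2 sin X) ≈ 84.755.

84.75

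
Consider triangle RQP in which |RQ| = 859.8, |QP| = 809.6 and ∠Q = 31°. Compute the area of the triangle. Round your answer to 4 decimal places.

Area = ½·|RQ|·|QP|·sin Q ≈ 1.7926e+05.

179257.4775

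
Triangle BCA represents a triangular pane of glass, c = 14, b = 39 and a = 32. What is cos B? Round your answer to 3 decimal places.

By the law of cosines, cos B = (c² + a² − b²) / (2·c·a) ≈ -0.33594, so ∠B ≈ 109.63°.

cos B ≈ -0.336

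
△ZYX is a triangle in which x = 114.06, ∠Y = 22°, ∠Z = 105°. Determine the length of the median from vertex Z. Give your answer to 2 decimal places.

m_Z ≈ 56.38

The third angle is ∠X = 180° − ∠Z − ∠Y = 53.00°.
Law of sines: z = x·sin Z/sin X ≈ 137.95.
Law of sines: y = x·sin Y/sin X ≈ 53.501.
Median from Z: ½√(2·y² + 2·x² − z²) ≈ 56.376.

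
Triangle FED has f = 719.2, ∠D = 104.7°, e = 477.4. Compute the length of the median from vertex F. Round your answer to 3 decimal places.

By the law of cosines, d² = f² + e² − 2·f·e·cos D = 9.1941e+05, so d ≈ 958.86.
Median from F: ½√(2·e² + 2·d² − f²) ≈ 666.6.

m_F ≈ 666.596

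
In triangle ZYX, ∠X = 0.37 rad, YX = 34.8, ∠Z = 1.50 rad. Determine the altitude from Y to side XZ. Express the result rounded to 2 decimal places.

The third angle is ∠Y = π − ∠X − ∠Z = 1.272 rad.
Law of sines: XZ = YX·sin Y/sin Z ≈ 33.337.
Law of sines: ZY = YX·sin X/sin Z ≈ 12.616.
Area = ½·YX·XZ·sin X ≈ 209.76.
The altitude from Y has length 2·area/XZ ≈ 12.584.

h_Y ≈ 12.58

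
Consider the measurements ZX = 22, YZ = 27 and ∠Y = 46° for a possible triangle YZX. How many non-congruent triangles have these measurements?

2

YZ·sin Y = 27·sin(46°) ≈ 19.42.
Since YZ sin Y < ZX < YZ (19.42 < 22 < 27), two triangles exist.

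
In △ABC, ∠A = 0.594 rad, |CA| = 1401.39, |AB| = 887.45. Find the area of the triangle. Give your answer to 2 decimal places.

area ≈ 348027.01

Area = ½·|CA|·|AB|·sin A ≈ 3.4803e+05.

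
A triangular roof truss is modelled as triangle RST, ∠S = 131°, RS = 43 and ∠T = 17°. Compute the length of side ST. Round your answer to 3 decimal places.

The third angle is ∠R = 180° − ∠S − ∠T = 32.00°.
Law of sines: ST = RS·sin R/sin T ≈ 77.937.

77.937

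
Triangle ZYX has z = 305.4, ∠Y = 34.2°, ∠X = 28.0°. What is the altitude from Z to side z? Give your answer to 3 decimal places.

The third angle is ∠Z = 180° − ∠Y − ∠X = 117.80°.
Law of sines: y = z·sin Y/sin Z ≈ 194.06.
Law of sines: x = z·sin X/sin Z ≈ 162.08.
Area = ½·z·y·sin X ≈ 13912.
The altitude from Z has length 2·area/z ≈ 91.105.

91.105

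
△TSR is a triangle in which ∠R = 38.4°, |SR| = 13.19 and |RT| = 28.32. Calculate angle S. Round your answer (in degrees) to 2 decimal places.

By the law of cosines, |TS|² = |SR|² + |RT|² − 2·|SR|·|RT|·cos R = 390.52, so |TS| ≈ 19.761.
Law of cosines again: cos S = (|TS|² + |SR|² − |RT|²)/(2·|TS|·|SR|) ≈ -0.45564, so ∠S ≈ 117.11°.

117.11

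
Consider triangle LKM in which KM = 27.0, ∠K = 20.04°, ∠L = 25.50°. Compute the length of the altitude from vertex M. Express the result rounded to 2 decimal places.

The third angle is ∠M = 180° − ∠L − ∠K = 134.46°.
Law of sines: ML = KM·sin K/sin L ≈ 21.491.
Law of sines: LK = KM·sin M/sin L ≈ 44.763.
Area = ½·KM·ML·sin M ≈ 207.08.
The altitude from M has length 2·area/LK ≈ 9.2523.

9.25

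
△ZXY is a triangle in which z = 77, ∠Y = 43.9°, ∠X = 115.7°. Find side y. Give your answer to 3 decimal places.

153.173

The third angle is ∠Z = 180° − ∠X − ∠Y = 20.40°.
Law of sines: y = z·sin Y/sin Z ≈ 153.17.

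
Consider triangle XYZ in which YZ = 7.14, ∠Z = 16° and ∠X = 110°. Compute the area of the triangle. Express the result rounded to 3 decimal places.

The third angle is ∠Y = 180° − ∠Z − ∠X = 54.00°.
Law of sines: ZX = YZ·sin Y/sin X ≈ 6.1471.
Law of sines: XY = YZ·sin Z/sin X ≈ 2.0944.
Area = ½·YZ·ZX·sin Z ≈ 6.0489.

6.049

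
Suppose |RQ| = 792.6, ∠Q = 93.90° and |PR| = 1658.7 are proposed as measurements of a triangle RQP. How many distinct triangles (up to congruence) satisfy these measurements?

|RQ|·sin Q = 792.6·sin(93.90°) ≈ 790.8.
Since ∠Q is not acute, a triangle exists only if |PR| > |RQ|; here |PR| > |RQ|, so there is exactly one triangle.

1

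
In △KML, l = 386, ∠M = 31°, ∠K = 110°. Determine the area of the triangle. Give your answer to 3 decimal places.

area ≈ 57292.525

The third angle is ∠L = 180° − ∠K − ∠M = 39.00°.
Law of sines: k = l·sin K/sin L ≈ 576.37.
Law of sines: m = l·sin M/sin L ≈ 315.9.
Area = ½·l·k·sin M ≈ 57293.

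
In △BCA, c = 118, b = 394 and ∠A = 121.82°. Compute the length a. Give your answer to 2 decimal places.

467.10

By the law of cosines, a² = b² + c² − 2·b·c·cos A = 2.1819e+05, so a ≈ 467.1.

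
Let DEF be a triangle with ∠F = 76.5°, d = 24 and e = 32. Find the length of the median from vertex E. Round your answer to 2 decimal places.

By the law of cosines, f² = d² + e² − 2·d·e·cos F = 1241.4, so f ≈ 35.234.
Median from E: ½√(2·f² + 2·d² − e²) ≈ 25.548.

m_E ≈ 25.55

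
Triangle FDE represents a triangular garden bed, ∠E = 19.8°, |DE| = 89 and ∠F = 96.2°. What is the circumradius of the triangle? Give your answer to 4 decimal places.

The third angle is ∠D = 180° − ∠E − ∠F = 64.00°.
Law of sines: |EF| = |DE|·sin D/sin F ≈ 80.463.
Law of sines: |FD| = |DE|·sin E/sin F ≈ 30.325.
Circumradius = |DE|/(2 sin F) ≈ 44.762.

R ≈ 44.7618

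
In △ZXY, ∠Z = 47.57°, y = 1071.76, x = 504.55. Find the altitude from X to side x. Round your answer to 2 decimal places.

By the law of cosines, z² = x² + y² − 2·x·y·cos Z = 6.7356e+05, so z ≈ 820.7.
Area = ½·x·y·sin Z ≈ 1.9957e+05.
The altitude from X has length 2·area/x ≈ 791.07.

h_X ≈ 791.07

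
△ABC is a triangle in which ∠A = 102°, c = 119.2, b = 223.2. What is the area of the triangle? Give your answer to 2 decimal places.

Area = ½·b·c·sin A ≈ 13012.

13012.02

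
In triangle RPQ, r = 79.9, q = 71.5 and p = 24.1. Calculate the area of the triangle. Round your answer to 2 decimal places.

area ≈ 844.08

Semiperimeter s = (79.9 + 24.1 + 71.5)/2 = 87.75.
Heron's formula: area = √(87.75·7.85·63.65·16.25) ≈ 844.08.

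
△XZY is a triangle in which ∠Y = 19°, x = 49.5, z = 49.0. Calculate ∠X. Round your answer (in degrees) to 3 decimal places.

By the law of cosines, y² = x² + z² − 2·x·z·cos Y = 264.54, so y ≈ 16.265.
Law of cosines again: cos X = (z² + y² − x²)/(2·z·y) ≈ 0.13507, so ∠X ≈ 82.24°.

∠X ≈ 82.237°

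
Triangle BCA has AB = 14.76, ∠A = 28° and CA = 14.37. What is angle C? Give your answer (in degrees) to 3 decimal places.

By the law of cosines, BC² = CA² + AB² − 2·CA·AB·cos A = 49.806, so BC ≈ 7.0573.
Law of cosines again: cos C = (BC² + CA² − AB²)/(2·BC·CA) ≈ 0.18955, so ∠C ≈ 79.07°.

∠C ≈ 79.074°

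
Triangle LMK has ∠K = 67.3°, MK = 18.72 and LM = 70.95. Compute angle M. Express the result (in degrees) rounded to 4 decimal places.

Law of sines: sin L = MK·sin K/LM ≈ 0.24341.
Since LM ≥ MK, only the acute value applies: ∠L ≈ 14.09°.
Then ∠M = 180° − ∠K − ∠L ≈ 98.61°.

98.6121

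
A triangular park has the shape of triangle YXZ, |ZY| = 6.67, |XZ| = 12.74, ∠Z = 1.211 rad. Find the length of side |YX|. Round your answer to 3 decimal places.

12.123

By the law of cosines, |YX|² = |XZ|² + |ZY|² − 2·|XZ|·|ZY|·cos Z = 146.96, so |YX| ≈ 12.123.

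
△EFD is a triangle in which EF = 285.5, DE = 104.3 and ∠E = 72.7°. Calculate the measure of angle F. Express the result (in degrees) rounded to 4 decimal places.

21.3708

By the law of cosines, FD² = DE² + EF² − 2·DE·EF·cos E = 74678, so FD ≈ 273.27.
Law of cosines again: cos F = (EF² + FD² − DE²)/(2·EF·FD) ≈ 0.93124, so ∠F ≈ 21.37°.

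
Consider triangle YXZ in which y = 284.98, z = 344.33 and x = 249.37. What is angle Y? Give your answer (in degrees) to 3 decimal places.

By the law of cosines, cos Y = (x² + z² − y²) / (2·x·z) ≈ 0.57960, so ∠Y ≈ 54.58°.

54.578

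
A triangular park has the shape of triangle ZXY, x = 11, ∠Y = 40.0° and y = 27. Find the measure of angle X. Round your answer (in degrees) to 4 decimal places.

Law of sines: sin X = x·sin Y/y ≈ 0.26188.
Since y ≥ x, only the acute value applies: ∠X ≈ 15.18°.
Then ∠Z = 180° − ∠Y − ∠X ≈ 124.82°.

15.1814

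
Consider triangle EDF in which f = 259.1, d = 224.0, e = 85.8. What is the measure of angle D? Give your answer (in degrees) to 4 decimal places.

By the law of cosines, cos D = (f² + e² − d²) / (2·f·e) ≈ 0.54695, so ∠D ≈ 56.84°.

∠D ≈ 56.8417°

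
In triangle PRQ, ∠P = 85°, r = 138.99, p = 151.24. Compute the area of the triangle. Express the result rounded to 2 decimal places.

Law of sines: sin R = r·sin P/p ≈ 0.91551.
Since p ≥ r, only the acute value applies: ∠R ≈ 66.28°.
Then ∠Q = 180° − ∠P − ∠R ≈ 28.72°.
Law of sines gives q = p·sin Q/sin P ≈ 72.958.
Area = ½·p·r·sin Q ≈ 5050.9.

area ≈ 5050.95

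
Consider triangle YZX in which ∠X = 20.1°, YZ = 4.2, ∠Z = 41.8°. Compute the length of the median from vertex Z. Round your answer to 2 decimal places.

m_Z ≈ 7.10

The third angle is ∠Y = 180° − ∠Z − ∠X = 118.10°.
Law of sines: ZX = YZ·sin Y/sin X ≈ 10.781.
Law of sines: XY = YZ·sin Z/sin X ≈ 8.146.
Median from Z: ½√(2·YZ² + 2·ZX² − XY²) ≈ 7.0953.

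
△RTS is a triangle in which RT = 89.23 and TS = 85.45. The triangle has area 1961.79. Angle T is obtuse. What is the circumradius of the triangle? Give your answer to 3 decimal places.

From area = ½·RT·TS·sin T, we get sin T = 2·area/(RT·TS) ≈ 0.51459.
Taking the obtuse solution, ∠T ≈ 149.03°.
Law of cosines then gives SR ≈ 168.34.
Circumradius = SR/(2 sin T) ≈ 163.57.

163.570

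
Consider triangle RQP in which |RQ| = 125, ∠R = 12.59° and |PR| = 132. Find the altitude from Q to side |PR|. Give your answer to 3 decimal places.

h_Q ≈ 27.247

By the law of cosines, |QP|² = |PR|² + |RQ|² − 2·|PR|·|RQ|·cos R = 842.49, so |QP| ≈ 29.026.
Area = ½·|PR|·|RQ|·sin R ≈ 1798.3.
The altitude from Q has length 2·area/|PR| ≈ 27.247.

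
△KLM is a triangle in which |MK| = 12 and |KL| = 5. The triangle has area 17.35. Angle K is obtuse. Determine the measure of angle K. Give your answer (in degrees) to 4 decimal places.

From area = ½·|MK|·|KL|·sin K, we get sin K = 2·area/(|MK|·|KL|) ≈ 0.57833.
Taking the obtuse solution, ∠K ≈ 144.67°.

144.6666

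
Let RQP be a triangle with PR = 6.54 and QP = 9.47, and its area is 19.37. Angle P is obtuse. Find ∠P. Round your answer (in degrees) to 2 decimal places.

∠P ≈ 141.28°

From area = ½·QP·PR·sin P, we get sin P = 2·area/(QP·PR) ≈ 0.62551.
Taking the obtuse solution, ∠P ≈ 141.28°.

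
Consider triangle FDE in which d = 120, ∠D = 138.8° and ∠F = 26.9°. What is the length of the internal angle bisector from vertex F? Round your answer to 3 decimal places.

The third angle is ∠E = 180° − ∠F − ∠D = 14.30°.
Law of sines: f = d·sin F/sin D ≈ 82.425.
Law of sines: e = d·sin E/sin D ≈ 44.998.
The bisector from F has length 2·d·e·cos(∠F/2)/(d+e) ≈ 63.658.

t_F ≈ 63.658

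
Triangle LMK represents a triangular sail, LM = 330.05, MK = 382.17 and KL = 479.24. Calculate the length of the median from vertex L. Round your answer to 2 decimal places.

Median from L: ½√(2·KL² + 2·LM² − MK²) ≈ 364.4.

m_L ≈ 364.40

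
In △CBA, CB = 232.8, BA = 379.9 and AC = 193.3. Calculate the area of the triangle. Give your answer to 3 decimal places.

area ≈ 18227.936

Semiperimeter s = (379.9 + 193.3 + 232.8)/2 = 403.
Heron's formula: area = √(403·23.1·209.7·170.2) ≈ 18228.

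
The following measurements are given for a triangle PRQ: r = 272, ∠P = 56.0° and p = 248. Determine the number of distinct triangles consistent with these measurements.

2

r·sin P = 272·sin(56.0°) ≈ 225.5.
Since r sin P < p < r (225.5 < 248 < 272), two triangles exist.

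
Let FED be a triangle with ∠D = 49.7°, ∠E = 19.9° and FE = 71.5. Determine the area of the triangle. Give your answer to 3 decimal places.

area ≈ 1069.252

The third angle is ∠F = 180° − ∠E − ∠D = 110.40°.
Law of sines: ED = FE·sin F/sin D ≈ 87.87.
Law of sines: DF = FE·sin E/sin D ≈ 31.911.
Area = ½·FE·ED·sin E ≈ 1069.3.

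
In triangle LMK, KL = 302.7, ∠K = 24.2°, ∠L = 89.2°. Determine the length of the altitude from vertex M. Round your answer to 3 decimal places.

The third angle is ∠M = 180° − ∠K − ∠L = 66.60°.
Law of sines: MK = KL·sin L/sin M ≈ 329.79.
Law of sines: LM = KL·sin K/sin M ≈ 135.2.
Area = ½·KL·MK·sin K ≈ 20461.
The altitude from M has length 2·area/KL ≈ 135.19.

135.190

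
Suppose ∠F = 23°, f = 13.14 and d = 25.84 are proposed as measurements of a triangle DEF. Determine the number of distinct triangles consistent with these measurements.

2

d·sin F = 25.84·sin(23°) ≈ 10.1.
Since d sin F < f < d (10.1 < 13.14 < 25.84), two triangles exist.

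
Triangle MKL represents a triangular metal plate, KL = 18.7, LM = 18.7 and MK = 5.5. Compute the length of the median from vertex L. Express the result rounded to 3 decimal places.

18.497

Median from L: ½√(2·KL² + 2·LM² − MK²) ≈ 18.497.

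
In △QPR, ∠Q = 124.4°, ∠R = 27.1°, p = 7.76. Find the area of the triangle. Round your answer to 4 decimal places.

The third angle is ∠P = 180° − ∠R − ∠Q = 28.50°.
Law of sines: q = p·sin Q/sin P ≈ 13.419.
Law of sines: r = p·sin R/sin P ≈ 7.4085.
Area = ½·p·q·sin R ≈ 23.718.

area ≈ 23.7179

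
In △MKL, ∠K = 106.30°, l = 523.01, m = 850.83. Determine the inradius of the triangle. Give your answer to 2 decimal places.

By the law of cosines, k² = l² + m² − 2·l·m·cos K = 1.2472e+06, so k ≈ 1116.8.
Area = ½·l·m·sin K ≈ 2.1355e+05.
Semiperimeter s = (850.83+1116.8+523.01)/2 = 1245.3.
Inradius = area/s = 2.1355e+05/1245.3 ≈ 171.48.

r ≈ 171.48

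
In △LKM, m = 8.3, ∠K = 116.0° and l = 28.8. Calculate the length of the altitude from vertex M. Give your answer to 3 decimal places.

25.885

By the law of cosines, k² = m² + l² − 2·m·l·cos K = 1107.9, so k ≈ 33.285.
Area = ½·m·l·sin K ≈ 107.42.
The altitude from M has length 2·area/m ≈ 25.885.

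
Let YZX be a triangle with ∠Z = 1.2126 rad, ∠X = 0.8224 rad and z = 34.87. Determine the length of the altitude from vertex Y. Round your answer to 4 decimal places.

25.5521

The third angle is ∠Y = π − ∠Z − ∠X = 1.1066 rad.
Law of sines: y = z·sin Y/sin Z ≈ 33.293.
Law of sines: x = z·sin X/sin Z ≈ 27.284.
Area = ½·z·y·sin X ≈ 425.35.
The altitude from Y has length 2·area/y ≈ 25.552.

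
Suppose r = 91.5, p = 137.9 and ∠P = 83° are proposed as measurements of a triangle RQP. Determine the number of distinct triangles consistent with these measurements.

1

r·sin P = 91.5·sin(83°) ≈ 90.82.
Since p ≥ r, exactly one triangle exists.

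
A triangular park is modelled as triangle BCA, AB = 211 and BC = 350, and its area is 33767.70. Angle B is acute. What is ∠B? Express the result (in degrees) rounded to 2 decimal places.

∠B ≈ 66.13°

From area = ½·AB·BC·sin B, we get sin B = 2·area/(AB·BC) ≈ 0.91449.
Taking the acute solution, ∠B ≈ 66.13°.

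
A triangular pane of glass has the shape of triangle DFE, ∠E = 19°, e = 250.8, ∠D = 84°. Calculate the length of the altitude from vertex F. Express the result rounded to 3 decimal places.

The third angle is ∠F = 180° − ∠E − ∠D = 77.00°.
Law of sines: d = e·sin D/sin E ≈ 766.13.
Law of sines: f = e·sin F/sin E ≈ 750.6.
Area = ½·e·d·sin F ≈ 93610.
The altitude from F has length 2·area/f ≈ 249.43.

249.426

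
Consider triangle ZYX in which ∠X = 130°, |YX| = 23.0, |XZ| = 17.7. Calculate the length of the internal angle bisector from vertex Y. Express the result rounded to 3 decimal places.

t_Y ≈ 27.855

By the law of cosines, |ZY|² = |YX|² + |XZ|² − 2·|YX|·|XZ|·cos X = 1365.6, so |ZY| ≈ 36.955.
Law of cosines again: cos Y = (|ZY|² + |YX|² − |XZ|²)/(2·|ZY|·|YX|) ≈ 0.93026, so ∠Y ≈ 21.53°.
The bisector from Y has length 2·|ZY|·|YX|·cos(∠Y/2)/(|ZY|+|YX|) ≈ 27.855.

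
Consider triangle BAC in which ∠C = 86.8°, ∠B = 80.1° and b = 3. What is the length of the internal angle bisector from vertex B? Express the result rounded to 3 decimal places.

The third angle is ∠A = 180° − ∠C − ∠B = 13.10°.
Law of sines: a = b·sin A/sin B ≈ 0.69023.
Law of sines: c = b·sin C/sin B ≈ 3.0406.
The bisector from B has length 2·a·c·cos(∠B/2)/(a+c) ≈ 0.86122.

t_B ≈ 0.861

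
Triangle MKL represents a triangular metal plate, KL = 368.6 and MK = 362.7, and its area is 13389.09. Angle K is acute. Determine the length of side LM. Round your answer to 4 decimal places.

From area = ½·MK·KL·sin K, we get sin K = 2·area/(MK·KL) ≈ 0.20030.
Taking the acute solution, ∠K ≈ 11.55°.
Law of cosines then gives LM ≈ 73.847.

73.8468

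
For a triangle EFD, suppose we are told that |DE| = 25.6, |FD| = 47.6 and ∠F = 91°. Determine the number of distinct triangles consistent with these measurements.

|FD|·sin F = 47.6·sin(91°) ≈ 47.59.
Since ∠F is not acute, a triangle exists only if |DE| > |FD|; here |DE| ≤ |FD|, so there is no triangle.

0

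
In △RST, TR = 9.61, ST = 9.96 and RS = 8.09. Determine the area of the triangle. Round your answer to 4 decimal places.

Semiperimeter s = (9.96 + 9.61 + 8.09)/2 = 13.83.
Heron's formula: area = √(13.83·3.87·4.22·5.74) ≈ 36.006.

area ≈ 36.0063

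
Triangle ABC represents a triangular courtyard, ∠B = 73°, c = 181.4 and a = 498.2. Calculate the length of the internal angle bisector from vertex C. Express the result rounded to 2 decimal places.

By the law of cosines, b² = c² + a² − 2·c·a·cos B = 2.2826e+05, so b ≈ 477.77.
Law of cosines again: cos C = (a² + b² − c²)/(2·a·b) ≈ 0.93175, so ∠C ≈ 21.29°.
The bisector from C has length 2·a·b·cos(∠C/2)/(a+b) ≈ 479.38.

479.38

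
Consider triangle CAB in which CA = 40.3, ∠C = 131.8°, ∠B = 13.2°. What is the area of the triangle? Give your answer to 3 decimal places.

area ≈ 1520.556

The third angle is ∠A = 180° − ∠B − ∠C = 35.00°.
Law of sines: AB = CA·sin C/sin B ≈ 131.56.
Law of sines: BC = CA·sin A/sin B ≈ 101.23.
Area = ½·CA·AB·sin A ≈ 1520.6.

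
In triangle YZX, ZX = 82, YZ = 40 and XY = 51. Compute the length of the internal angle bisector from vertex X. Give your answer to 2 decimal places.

By the law of cosines, cos X = (ZX² + XY² − YZ²) / (2·ZX·XY) ≈ 0.92360, so ∠X ≈ 22.54°.
The bisector from X has length 2·ZX·XY·cos(∠X/2)/(ZX+XY) ≈ 61.674.

61.67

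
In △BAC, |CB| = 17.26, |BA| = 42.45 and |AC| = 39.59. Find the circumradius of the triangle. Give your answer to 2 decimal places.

R ≈ 21.25

By the law of cosines, cos B = (|CB|² + |BA|² − |AC|²) / (2·|CB|·|BA|) ≈ 0.36342, so ∠B ≈ 1.1989 rad.
Circumradius = |AC|/(2 sin B) ≈ 21.248.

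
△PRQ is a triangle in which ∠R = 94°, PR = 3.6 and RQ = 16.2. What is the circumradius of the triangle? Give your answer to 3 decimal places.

By the law of cosines, QP² = PR² + RQ² − 2·PR·RQ·cos R = 283.54, so QP ≈ 16.839.
Area = ½·PR·RQ·sin R ≈ 29.089.
Circumradius = QP/(2 sin R) ≈ 8.4398.

8.440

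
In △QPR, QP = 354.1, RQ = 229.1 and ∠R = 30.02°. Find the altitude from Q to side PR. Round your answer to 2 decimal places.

Law of sines: sin P = RQ·sin R/QP ≈ 0.32369.
Since QP ≥ RQ, only the acute value applies: ∠P ≈ 18.89°.
Then ∠Q = 180° − ∠R − ∠P ≈ 131.09°.
Law of sines gives PR = QP·sin Q/sin R ≈ 533.4.
Area = ½·QP·RQ·sin Q ≈ 30569.
The altitude from Q has length 2·area/PR ≈ 114.62.

h_Q ≈ 114.62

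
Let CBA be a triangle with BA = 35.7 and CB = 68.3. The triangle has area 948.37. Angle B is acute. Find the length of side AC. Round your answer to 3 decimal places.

53.618

From area = ½·CB·BA·sin B, we get sin B = 2·area/(CB·BA) ≈ 0.77789.
Taking the acute solution, ∠B ≈ 51.07°.
Law of cosines then gives AC ≈ 53.618.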